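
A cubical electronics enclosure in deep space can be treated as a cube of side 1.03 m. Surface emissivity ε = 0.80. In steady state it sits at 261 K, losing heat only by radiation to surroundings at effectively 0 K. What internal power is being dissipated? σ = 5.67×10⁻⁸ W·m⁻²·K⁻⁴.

P ≈ 1340 W

Steady state: P = εσA T⁴.
A = 6L² = 6.365 m²; T⁴ = (261)⁴ = 4.640×10⁹ K⁴.
P = 0.80 × 5.67×10⁻⁸ × 6.365 × 4.640×10⁹.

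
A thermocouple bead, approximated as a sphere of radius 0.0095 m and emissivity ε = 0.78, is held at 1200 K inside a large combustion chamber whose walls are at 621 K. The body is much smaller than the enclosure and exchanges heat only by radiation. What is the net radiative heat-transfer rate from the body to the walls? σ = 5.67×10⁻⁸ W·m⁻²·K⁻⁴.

P_net ≈ 96.5 W

For a small grey body in a large enclosure: P_net = εσA(T_body⁴ − T_wall⁴).
A = 4πr² = 0.001134 m²; T_body⁴ − T_wall⁴ = 2.074×10¹² − 1.487×10¹¹ = 1.925×10¹² K⁴.
|P_net| = 0.78·5.67×10⁻⁸·0.001134·1.925×10¹².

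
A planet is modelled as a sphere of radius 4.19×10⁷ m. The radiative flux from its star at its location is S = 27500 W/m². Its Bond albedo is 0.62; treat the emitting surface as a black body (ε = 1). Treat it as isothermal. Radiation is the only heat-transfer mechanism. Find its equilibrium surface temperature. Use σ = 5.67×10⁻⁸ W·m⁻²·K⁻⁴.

At equilibrium, absorbed power = emitted power.
Absorbing cross-section = πr² = 5.515×10¹⁵ m²; emitting surface = 4πr² = 2.206×10¹⁶ m² (ratio 4).
(1−a)S·A_cross = εσ·A_surf·T⁴  ⇒  T⁴ = (1−a)S/(4σ).
T⁴ = 0.380·27500/(4·5.67×10⁻⁸) = 4.608×10¹⁰ K⁴.
T = (4.608×10¹⁰)^(1/4).

T ≈ 463 K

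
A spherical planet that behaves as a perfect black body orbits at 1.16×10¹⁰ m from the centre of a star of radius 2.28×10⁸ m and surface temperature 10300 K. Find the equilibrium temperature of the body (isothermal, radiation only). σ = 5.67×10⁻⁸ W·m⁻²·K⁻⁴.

T ≈ 1020 K

The star's surface emits σT_*⁴; at distance d the flux is S = σT_*⁴(R_*/d)².
S = 5.67×10⁻⁸·(10300)⁴·(2.28×10⁸/1.16×10¹⁰)² = 2.465×10⁵ W/m².
For an isothermal sphere T⁴ = (1−a)S/(4σ) = 1.087×10¹² K⁴.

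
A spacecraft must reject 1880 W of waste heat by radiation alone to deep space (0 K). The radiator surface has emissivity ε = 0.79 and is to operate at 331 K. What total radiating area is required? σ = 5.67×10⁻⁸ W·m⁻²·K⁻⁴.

A ≈ 3.50 m²

P = εσA T⁴ ⇒ A = P/(εσT⁴).
T⁴ = 1.200×10¹⁰ K⁴.
A = 1880/(0.79 × 5.67×10⁻⁸ × 1.200×10¹⁰).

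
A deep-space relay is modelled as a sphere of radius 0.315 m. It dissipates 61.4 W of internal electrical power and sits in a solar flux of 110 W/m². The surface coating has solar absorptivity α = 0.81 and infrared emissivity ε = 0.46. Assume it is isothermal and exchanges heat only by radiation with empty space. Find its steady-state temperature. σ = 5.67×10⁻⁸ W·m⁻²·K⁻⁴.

T ≈ 229 K

At steady state, absorbed solar power + internal power = radiated power.
Absorbed: α·S·A_cross = 0.81·110·0.3117 = 27.77 W (cross-section πr²).
Total input = 27.77 + 61.4 = 89.17 W.
Radiated: εσ·A_surf·T⁴ with A_surf = 4πr² = 1.247 m².
T⁴ = 89.17/(0.46·5.67×10⁻⁸·1.247) = 2.742×10⁹ K⁴.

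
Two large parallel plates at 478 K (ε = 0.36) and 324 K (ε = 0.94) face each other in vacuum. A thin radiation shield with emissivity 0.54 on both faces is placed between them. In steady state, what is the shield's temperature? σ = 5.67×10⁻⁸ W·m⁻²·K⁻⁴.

In steady state the net flux on the hot side equals that on the cold side.
σ(T₁⁴−T_s⁴)/D₁ = σ(T_s⁴−T₂⁴)/D₂, with D₁ = 1/ε₁+1/ε_s−1 = 3.630, D₂ = 1/ε_s+1/ε₂−1 = 1.916.
Solve for T_s⁴: T_s⁴ = (D₂·T₁⁴ + D₁·T₂⁴)/(D₁+D₂) = 2.525×10¹⁰ K⁴.

T_s ≈ 399 K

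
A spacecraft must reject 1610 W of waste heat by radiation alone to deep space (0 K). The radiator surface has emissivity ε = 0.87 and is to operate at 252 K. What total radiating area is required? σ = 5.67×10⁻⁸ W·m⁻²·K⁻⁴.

P = εσA T⁴ ⇒ A = P/(εσT⁴).
T⁴ = 4.033×10⁹ K⁴.
A = 1610/(0.87 × 5.67×10⁻⁸ × 4.033×10⁹).

A ≈ 8.09 m²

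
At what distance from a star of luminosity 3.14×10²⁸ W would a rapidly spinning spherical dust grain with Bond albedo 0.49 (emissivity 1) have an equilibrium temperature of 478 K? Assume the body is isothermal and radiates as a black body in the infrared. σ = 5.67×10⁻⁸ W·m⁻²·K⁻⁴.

d ≈ 3.28×10¹¹ m

For an isothermal black-emitting sphere, (1−a)S·πr² = σ·4πr²·T⁴ ⇒ S = 4σT⁴/(1−a).
S = 4·5.67×10⁻⁸·(478)⁴/0.510 = 23220 W/m².
Flux falls as S = L/(4πd²), so d = √(L/(4πS)) = √(3.14×10²⁸/(4π·23220)).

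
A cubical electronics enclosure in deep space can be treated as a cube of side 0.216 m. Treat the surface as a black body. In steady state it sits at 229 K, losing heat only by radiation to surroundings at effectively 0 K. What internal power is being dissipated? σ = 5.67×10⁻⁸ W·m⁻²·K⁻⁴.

Steady state: P = εσA T⁴.
A = 6L² = 0.2799 m²; T⁴ = (229)⁴ = 2.750×10⁹ K⁴.
P = 1.0 × 5.67×10⁻⁸ × 0.2799 × 2.750×10⁹.

P ≈ 43.6 W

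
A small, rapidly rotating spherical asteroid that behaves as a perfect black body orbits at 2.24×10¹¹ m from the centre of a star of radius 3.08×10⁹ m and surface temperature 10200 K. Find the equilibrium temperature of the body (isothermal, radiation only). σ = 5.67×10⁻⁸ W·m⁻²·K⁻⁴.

The star's surface emits σT_*⁴; at distance d the flux is S = σT_*⁴(R_*/d)².
S = 5.67×10⁻⁸·(10200)⁴·(3.08×10⁹/2.24×10¹¹)² = 1.160×10⁵ W/m².
For an isothermal sphere T⁴ = (1−a)S/(4σ) = 5.116×10¹¹ K⁴.

T ≈ 846 K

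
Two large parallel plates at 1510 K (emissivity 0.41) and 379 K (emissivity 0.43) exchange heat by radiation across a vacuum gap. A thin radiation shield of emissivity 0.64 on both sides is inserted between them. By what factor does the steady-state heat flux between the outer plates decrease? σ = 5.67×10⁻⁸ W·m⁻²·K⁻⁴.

factor ≈ 1.56

Without shield: q₀ = σΔ(T⁴)/(1/ε₁+1/ε₂−1) with denominator 3.765.
With shield the two gaps are in series; the resistances add: (1/ε₁+1/ε_s−1)+(1/ε_s+1/ε₂−1) = 3.002+2.888 = 5.890.
Heat-flux ratio q₀/q = 5.890/3.765.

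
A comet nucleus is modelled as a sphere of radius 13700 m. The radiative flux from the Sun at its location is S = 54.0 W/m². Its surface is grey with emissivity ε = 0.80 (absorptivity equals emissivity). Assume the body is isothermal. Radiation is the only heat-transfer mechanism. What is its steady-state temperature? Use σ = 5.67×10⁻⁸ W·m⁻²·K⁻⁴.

T ≈ 124 K

At equilibrium, absorbed power = emitted power.
Absorbing cross-section = πr² = 5.896×10⁸ m²; emitting surface = 4πr² = 2.359×10⁹ m² (ratio 4).
εS·A_cross = εσ·A_surf·T⁴  ⇒  T⁴ = S/(4σ)   (ε cancels).
T⁴ = 54.0/(4·5.67×10⁻⁸) = 2.381×10⁸ K⁴.
T = (2.381×10⁸)^(1/4).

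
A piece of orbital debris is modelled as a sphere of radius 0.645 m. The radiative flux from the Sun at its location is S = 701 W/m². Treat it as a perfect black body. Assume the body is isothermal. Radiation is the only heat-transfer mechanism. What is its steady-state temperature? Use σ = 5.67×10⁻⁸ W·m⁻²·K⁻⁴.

T ≈ 236 K

At equilibrium, absorbed power = emitted power.
Absorbing cross-section = πr² = 1.307 m²; emitting surface = 4πr² = 5.228 m² (ratio 4).
S·A_cross = εσ·A_surf·T⁴  ⇒  T⁴ = S/(4σ).
T⁴ = 1.00·701/(4·5.67×10⁻⁸) = 3.091×10⁹ K⁴.
T = (3.091×10⁹)^(1/4).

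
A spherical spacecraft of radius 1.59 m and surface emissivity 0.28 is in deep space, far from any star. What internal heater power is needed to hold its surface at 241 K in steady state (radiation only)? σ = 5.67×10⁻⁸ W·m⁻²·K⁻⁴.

P = εσ·4πr²·T⁴.
4πr² = 31.77 m²; T⁴ = 3.373×10⁹ K⁴.
P = 0.28·5.67×10⁻⁸·31.77·3.373×10⁹.

P ≈ 1700 W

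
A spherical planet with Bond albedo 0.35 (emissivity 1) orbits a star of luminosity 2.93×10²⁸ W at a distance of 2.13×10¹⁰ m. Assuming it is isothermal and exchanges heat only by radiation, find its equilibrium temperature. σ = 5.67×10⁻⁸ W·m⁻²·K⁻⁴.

T ≈ 1960 K

First find the stellar flux at distance d: S = L/(4πd²) = 2.93×10²⁸/(4π·(2.13×10¹⁰)²) = 5.139×10⁶ W/m².
For an isothermal sphere, absorbed (1−a)S·πr² = emitted σ·4πr²·T⁴, so T⁴ = (1−a)S/(4σ).
T⁴ = 0.650·5.139×10⁶/(4·5.67×10⁻⁸) = 1.473×10¹³ K⁴.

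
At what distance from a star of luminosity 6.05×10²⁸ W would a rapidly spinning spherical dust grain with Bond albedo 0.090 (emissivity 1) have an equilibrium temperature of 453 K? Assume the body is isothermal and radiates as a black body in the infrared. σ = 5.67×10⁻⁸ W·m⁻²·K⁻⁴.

d ≈ 6.77×10¹¹ m

For an isothermal black-emitting sphere, (1−a)S·πr² = σ·4πr²·T⁴ ⇒ S = 4σT⁴/(1−a).
S = 4·5.67×10⁻⁸·(453)⁴/0.910 = 10500 W/m².
Flux falls as S = L/(4πd²), so d = √(L/(4πS)) = √(6.05×10²⁸/(4π·10500)).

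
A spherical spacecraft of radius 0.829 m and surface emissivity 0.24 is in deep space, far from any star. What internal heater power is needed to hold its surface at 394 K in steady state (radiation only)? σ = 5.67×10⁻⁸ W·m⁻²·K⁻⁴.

P = εσ·4πr²·T⁴.
4πr² = 8.636 m²; T⁴ = 2.410×10¹⁰ K⁴.
P = 0.24·5.67×10⁻⁸·8.636·2.410×10¹⁰.

P ≈ 2830 W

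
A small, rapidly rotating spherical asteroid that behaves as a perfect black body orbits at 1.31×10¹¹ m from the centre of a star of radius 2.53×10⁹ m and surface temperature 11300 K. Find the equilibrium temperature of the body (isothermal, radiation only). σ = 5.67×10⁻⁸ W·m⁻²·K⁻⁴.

The star's surface emits σT_*⁴; at distance d the flux is S = σT_*⁴(R_*/d)².
S = 5.67×10⁻⁸·(11300)⁴·(2.53×10⁹/1.31×10¹¹)² = 3.448×10⁵ W/m².
For an isothermal sphere T⁴ = (1−a)S/(4σ) = 1.520×10¹² K⁴.

T ≈ 1110 K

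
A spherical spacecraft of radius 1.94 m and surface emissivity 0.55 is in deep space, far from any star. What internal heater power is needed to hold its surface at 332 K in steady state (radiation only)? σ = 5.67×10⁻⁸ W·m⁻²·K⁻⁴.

P ≈ 17900 W

P = εσ·4πr²·T⁴.
4πr² = 47.29 m²; T⁴ = 1.215×10¹⁰ K⁴.
P = 0.55·5.67×10⁻⁸·47.29·1.215×10¹⁰.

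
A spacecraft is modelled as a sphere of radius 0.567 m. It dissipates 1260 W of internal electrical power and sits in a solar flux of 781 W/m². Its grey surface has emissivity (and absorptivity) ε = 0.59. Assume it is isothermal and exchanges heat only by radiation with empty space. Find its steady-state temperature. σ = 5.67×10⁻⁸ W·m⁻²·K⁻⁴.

At steady state, absorbed solar power + internal power = radiated power.
Absorbed: α·S·A_cross = 0.59·781·1.010 = 465.4 W (cross-section πr²).
Total input = 465.4 + 1260 = 1725 W.
Radiated: εσ·A_surf·T⁴ with A_surf = 4πr² = 4.040 m².
T⁴ = 1725/(0.59·5.67×10⁻⁸·4.040) = 1.277×10¹⁰ K⁴.

T ≈ 336 K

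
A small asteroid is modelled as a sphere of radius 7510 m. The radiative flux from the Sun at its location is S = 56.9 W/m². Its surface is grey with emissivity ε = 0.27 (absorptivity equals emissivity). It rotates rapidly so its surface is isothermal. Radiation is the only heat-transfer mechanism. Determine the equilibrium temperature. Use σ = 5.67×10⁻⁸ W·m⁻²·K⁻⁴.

T ≈ 126 K

At equilibrium, absorbed power = emitted power.
Absorbing cross-section = πr² = 1.772×10⁸ m²; emitting surface = 4πr² = 7.087×10⁸ m² (ratio 4).
εS·A_cross = εσ·A_surf·T⁴  ⇒  T⁴ = S/(4σ)   (ε cancels).
T⁴ = 56.9/(4·5.67×10⁻⁸) = 2.509×10⁸ K⁴.
T = (2.509×10⁸)^(1/4).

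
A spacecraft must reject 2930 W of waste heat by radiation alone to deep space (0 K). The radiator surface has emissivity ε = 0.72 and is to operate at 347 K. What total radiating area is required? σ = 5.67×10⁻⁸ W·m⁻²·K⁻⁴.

P = εσA T⁴ ⇒ A = P/(εσT⁴).
T⁴ = 1.450×10¹⁰ K⁴.
A = 2930/(0.72 × 5.67×10⁻⁸ × 1.450×10¹⁰).

A ≈ 4.95 m²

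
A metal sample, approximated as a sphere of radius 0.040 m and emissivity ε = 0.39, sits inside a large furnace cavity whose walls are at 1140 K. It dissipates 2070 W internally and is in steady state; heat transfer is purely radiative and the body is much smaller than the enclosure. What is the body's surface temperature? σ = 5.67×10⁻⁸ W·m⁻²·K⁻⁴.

For a small grey body in a large enclosure, net radiated power = εσA(T⁴ − T_w⁴).
Steady state: P = εσA(T⁴ − T_w⁴) with A = 4πr² = 0.02011 m².
T⁴ = P/(εσA) + T_w⁴ = 2070/(0.39·5.67×10⁻⁸·0.02011) + (1140)⁴
    = 4.656×10¹² + 1.689×10¹² = 6.345×10¹² K⁴.

T ≈ 1590 K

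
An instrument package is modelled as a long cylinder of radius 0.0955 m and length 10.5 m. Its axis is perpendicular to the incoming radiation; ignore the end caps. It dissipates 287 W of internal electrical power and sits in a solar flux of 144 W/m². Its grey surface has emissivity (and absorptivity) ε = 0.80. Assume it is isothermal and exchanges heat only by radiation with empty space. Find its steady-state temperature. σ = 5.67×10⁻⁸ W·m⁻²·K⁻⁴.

T ≈ 206 K

At steady state, absorbed solar power + internal power = radiated power.
Absorbed: α·S·A_cross = 0.80·144·2.006 = 231.0 W (cross-section 2rL).
Total input = 231.0 + 287 = 518.0 W.
Radiated: εσ·A_surf·T⁴ with A_surf = 2πrL = 6.300 m².
T⁴ = 518.0/(0.80·5.67×10⁻⁸·6.300) = 1.813×10⁹ K⁴.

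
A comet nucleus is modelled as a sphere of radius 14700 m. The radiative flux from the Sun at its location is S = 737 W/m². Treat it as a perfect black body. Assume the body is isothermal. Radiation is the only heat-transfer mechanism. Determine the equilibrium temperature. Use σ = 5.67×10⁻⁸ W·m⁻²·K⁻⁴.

T ≈ 239 K

At equilibrium, absorbed power = emitted power.
Absorbing cross-section = πr² = 6.789×10⁸ m²; emitting surface = 4πr² = 2.715×10⁹ m² (ratio 4).
S·A_cross = εσ·A_surf·T⁴  ⇒  T⁴ = S/(4σ).
T⁴ = 1.00·737/(4·5.67×10⁻⁸) = 3.250×10⁹ K⁴.
T = (3.250×10⁹)^(1/4).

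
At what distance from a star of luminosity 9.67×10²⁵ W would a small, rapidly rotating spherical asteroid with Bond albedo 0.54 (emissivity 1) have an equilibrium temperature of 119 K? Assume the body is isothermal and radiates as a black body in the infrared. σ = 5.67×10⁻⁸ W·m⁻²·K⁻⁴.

For an isothermal black-emitting sphere, (1−a)S·πr² = σ·4πr²·T⁴ ⇒ S = 4σT⁴/(1−a).
S = 4·5.67×10⁻⁸·(119)⁴/0.460 = 98.87 W/m².
Flux falls as S = L/(4πd²), so d = √(L/(4πS)) = √(9.67×10²⁵/(4π·98.87)).

d ≈ 2.79×10¹¹ m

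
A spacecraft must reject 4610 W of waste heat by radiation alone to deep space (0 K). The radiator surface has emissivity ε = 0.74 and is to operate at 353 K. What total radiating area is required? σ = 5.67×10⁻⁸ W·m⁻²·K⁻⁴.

P = εσA T⁴ ⇒ A = P/(εσT⁴).
T⁴ = 1.553×10¹⁰ K⁴.
A = 4610/(0.74 × 5.67×10⁻⁸ × 1.553×10¹⁰).

A ≈ 7.08 m²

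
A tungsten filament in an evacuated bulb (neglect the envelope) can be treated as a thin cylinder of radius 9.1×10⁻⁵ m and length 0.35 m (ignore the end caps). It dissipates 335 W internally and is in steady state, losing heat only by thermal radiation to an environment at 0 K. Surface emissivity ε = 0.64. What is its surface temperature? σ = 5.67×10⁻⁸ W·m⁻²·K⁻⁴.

Steady state: internal power = radiated power, P = εσA T⁴.
Radiating area A = 2πrL = 2.001×10⁻⁴ m².
T⁴ = P/(εσA) = 335/(0.64·5.67×10⁻⁸·2.001×10⁻⁴) = 4.613×10¹³ K⁴.
T = (4.613×10¹³)^(1/4).

T ≈ 2610 K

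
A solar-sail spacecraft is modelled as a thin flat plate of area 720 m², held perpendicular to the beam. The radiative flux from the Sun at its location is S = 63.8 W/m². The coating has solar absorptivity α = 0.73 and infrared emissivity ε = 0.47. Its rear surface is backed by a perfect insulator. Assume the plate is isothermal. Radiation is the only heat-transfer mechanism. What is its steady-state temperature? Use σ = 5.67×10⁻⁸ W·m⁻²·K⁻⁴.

T ≈ 204 K

At equilibrium, absorbed power = emitted power.
Absorbing cross-section = A = 720.0 m²; emitting surface = A = 720.0 m² (ratio 1).
αS·A_cross = εσ·A_surf·T⁴  ⇒  T⁴ = αS/(ε·1σ).
T⁴ = 0.730·63.8/(0.47·1·5.67×10⁻⁸) = 1.748×10⁹ K⁴.
T = (1.748×10⁹)^(1/4).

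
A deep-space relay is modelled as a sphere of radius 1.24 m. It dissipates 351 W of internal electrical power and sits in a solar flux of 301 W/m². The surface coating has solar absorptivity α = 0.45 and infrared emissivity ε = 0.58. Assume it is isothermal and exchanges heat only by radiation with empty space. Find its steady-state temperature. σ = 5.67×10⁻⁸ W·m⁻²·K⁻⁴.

At steady state, absorbed solar power + internal power = radiated power.
Absorbed: α·S·A_cross = 0.45·301·4.831 = 654.3 W (cross-section πr²).
Total input = 654.3 + 351 = 1005 W.
Radiated: εσ·A_surf·T⁴ with A_surf = 4πr² = 19.32 m².
T⁴ = 1005/(0.58·5.67×10⁻⁸·19.32) = 1.582×10⁹ K⁴.

T ≈ 199 K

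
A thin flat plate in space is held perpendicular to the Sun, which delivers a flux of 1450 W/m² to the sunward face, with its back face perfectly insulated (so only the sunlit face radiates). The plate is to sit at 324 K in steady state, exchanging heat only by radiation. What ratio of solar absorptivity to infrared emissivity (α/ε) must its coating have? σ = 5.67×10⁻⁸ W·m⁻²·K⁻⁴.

Balance: αS·A = εσ·1A·T⁴ ⇒ α/ε = σT⁴/S.
α/ε = 5.67×10⁻⁸·(324)⁴/1450 = 5.67×10⁻⁸·1.102×10¹⁰/1450.

α/ε ≈ 0.431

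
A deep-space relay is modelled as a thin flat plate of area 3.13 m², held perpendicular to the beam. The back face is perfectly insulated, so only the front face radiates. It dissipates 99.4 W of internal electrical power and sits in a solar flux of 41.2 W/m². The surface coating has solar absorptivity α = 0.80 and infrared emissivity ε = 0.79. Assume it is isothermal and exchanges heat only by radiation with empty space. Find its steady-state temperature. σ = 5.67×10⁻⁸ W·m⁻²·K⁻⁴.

At steady state, absorbed solar power + internal power = radiated power.
Absorbed: α·S·A_cross = 0.80·41.2·3.130 = 103.2 W (cross-section A).
Total input = 103.2 + 99.4 = 202.6 W.
Radiated: εσ·A_surf·T⁴ with A_surf = A = 3.130 m².
T⁴ = 202.6/(0.79·5.67×10⁻⁸·3.130) = 1.445×10⁹ K⁴.

T ≈ 195 K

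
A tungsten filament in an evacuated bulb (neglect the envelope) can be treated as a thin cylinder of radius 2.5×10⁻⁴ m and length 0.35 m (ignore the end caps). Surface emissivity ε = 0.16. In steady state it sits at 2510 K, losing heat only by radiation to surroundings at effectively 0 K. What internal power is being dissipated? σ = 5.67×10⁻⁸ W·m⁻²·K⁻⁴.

P ≈ 198 W

Steady state: P = εσA T⁴.
A = 2πrL = 5.498×10⁻⁴ m²; T⁴ = (2510)⁴ = 3.969×10¹³ K⁴.
P = 0.16 × 5.67×10⁻⁸ × 5.498×10⁻⁴ × 3.969×10¹³.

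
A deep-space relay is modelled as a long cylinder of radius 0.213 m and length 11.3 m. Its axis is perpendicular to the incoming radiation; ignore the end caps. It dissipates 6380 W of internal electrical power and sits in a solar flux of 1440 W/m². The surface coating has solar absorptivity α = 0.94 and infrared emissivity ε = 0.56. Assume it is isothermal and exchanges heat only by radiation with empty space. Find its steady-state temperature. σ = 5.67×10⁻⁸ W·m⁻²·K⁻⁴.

T ≈ 405 K

At steady state, absorbed solar power + internal power = radiated power.
Absorbed: α·S·A_cross = 0.94·1440·4.814 = 6516 W (cross-section 2rL).
Total input = 6516 + 6380 = 12900 W.
Radiated: εσ·A_surf·T⁴ with A_surf = 2πrL = 15.12 m².
T⁴ = 12900/(0.56·5.67×10⁻⁸·15.12) = 2.686×10¹⁰ K⁴.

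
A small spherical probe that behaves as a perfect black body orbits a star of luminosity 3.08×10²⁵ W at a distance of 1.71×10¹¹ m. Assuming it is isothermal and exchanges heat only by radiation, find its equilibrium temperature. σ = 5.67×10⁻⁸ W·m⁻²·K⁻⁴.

First find the stellar flux at distance d: S = L/(4πd²) = 3.08×10²⁵/(4π·(1.71×10¹¹)²) = 83.82 W/m².
For an isothermal sphere, absorbed (1−a)S·πr² = emitted σ·4πr²·T⁴, so T⁴ = (1−a)S/(4σ).
T⁴ = 1.00·83.82/(4·5.67×10⁻⁸) = 3.696×10⁸ K⁴.

T ≈ 139 K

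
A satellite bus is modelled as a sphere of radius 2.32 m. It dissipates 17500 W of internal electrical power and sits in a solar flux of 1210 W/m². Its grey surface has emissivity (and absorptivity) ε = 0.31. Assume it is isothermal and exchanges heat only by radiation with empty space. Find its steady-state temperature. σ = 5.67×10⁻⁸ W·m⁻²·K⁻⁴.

At steady state, absorbed solar power + internal power = radiated power.
Absorbed: α·S·A_cross = 0.31·1210·16.91 = 6343 W (cross-section πr²).
Total input = 6343 + 17500 = 23840 W.
Radiated: εσ·A_surf·T⁴ with A_surf = 4πr² = 67.64 m².
T⁴ = 23840/(0.31·5.67×10⁻⁸·67.64) = 2.006×10¹⁰ K⁴.

T ≈ 376 K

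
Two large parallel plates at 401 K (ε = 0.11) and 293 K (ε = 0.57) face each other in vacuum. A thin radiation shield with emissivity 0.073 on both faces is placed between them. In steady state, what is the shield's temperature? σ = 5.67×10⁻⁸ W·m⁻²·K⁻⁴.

T_s ≈ 348 K

In steady state the net flux on the hot side equals that on the cold side.
σ(T₁⁴−T_s⁴)/D₁ = σ(T_s⁴−T₂⁴)/D₂, with D₁ = 1/ε₁+1/ε_s−1 = 21.79, D₂ = 1/ε_s+1/ε₂−1 = 14.45.
Solve for T_s⁴: T_s⁴ = (D₂·T₁⁴ + D₁·T₂⁴)/(D₁+D₂) = 1.474×10¹⁰ K⁴.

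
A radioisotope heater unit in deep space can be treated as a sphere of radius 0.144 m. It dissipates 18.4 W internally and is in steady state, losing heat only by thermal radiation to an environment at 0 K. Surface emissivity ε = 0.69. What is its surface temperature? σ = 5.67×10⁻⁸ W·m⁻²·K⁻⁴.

Steady state: internal power = radiated power, P = εσA T⁴.
Radiating area A = 4πr² = 0.2606 m².
T⁴ = P/(εσA) = 18.4/(0.69·5.67×10⁻⁸·0.2606) = 1.805×10⁹ K⁴.
T = (1.805×10⁹)^(1/4).

T ≈ 206 K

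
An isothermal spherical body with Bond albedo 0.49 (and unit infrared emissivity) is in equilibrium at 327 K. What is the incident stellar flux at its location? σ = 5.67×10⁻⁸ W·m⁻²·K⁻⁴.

S ≈ 5080 W/m²

(1−a)S·πr² = σ·4πr²·T⁴ ⇒ S = 4σT⁴/(1−a).
S = 4·5.67×10⁻⁸·1.143×10¹⁰/0.510.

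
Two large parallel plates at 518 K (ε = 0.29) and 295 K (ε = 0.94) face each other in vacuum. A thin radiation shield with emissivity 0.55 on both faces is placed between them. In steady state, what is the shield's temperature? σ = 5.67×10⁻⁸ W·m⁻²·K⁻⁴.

In steady state the net flux on the hot side equals that on the cold side.
σ(T₁⁴−T_s⁴)/D₁ = σ(T_s⁴−T₂⁴)/D₂, with D₁ = 1/ε₁+1/ε_s−1 = 4.266, D₂ = 1/ε_s+1/ε₂−1 = 1.882.
Solve for T_s⁴: T_s⁴ = (D₂·T₁⁴ + D₁·T₂⁴)/(D₁+D₂) = 2.729×10¹⁰ K⁴.

T_s ≈ 406 K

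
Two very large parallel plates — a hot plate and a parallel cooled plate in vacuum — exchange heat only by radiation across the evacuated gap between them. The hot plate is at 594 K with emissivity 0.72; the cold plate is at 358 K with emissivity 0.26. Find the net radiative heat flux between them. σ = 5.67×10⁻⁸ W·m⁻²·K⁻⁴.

q ≈ 1450 W/m²

For two infinite grey parallel plates, q = σ(T₁⁴ − T₂⁴)/(1/ε₁ + 1/ε₂ − 1).
T₁⁴ − T₂⁴ = 1.245×10¹¹ − 1.643×10¹⁰ = 1.081×10¹¹ K⁴.
1/ε₁ + 1/ε₂ − 1 = 1.389 + 3.846 − 1 = 4.235.
q = 5.67×10⁻⁸ × 1.081×10¹¹ / 4.235.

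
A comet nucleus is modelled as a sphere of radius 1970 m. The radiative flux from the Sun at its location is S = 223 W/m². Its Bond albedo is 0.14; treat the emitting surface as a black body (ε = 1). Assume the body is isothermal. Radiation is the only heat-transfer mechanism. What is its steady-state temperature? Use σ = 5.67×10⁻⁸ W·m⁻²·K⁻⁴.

At equilibrium, absorbed power = emitted power.
Absorbing cross-section = πr² = 1.219×10⁷ m²; emitting surface = 4πr² = 4.877×10⁷ m² (ratio 4).
(1−a)S·A_cross = εσ·A_surf·T⁴  ⇒  T⁴ = (1−a)S/(4σ).
T⁴ = 0.860·223/(4·5.67×10⁻⁸) = 8.456×10⁸ K⁴.
T = (8.456×10⁸)^(1/4).

T ≈ 171 K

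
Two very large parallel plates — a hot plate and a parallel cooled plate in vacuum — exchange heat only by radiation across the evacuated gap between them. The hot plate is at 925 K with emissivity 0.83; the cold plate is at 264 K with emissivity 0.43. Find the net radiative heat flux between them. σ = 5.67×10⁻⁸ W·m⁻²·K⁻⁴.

q ≈ 16300 W/m²

For two infinite grey parallel plates, q = σ(T₁⁴ − T₂⁴)/(1/ε₁ + 1/ε₂ − 1).
T₁⁴ − T₂⁴ = 7.321×10¹¹ − 4.858×10⁹ = 7.272×10¹¹ K⁴.
1/ε₁ + 1/ε₂ − 1 = 1.205 + 2.326 − 1 = 2.530.
q = 5.67×10⁻⁸ × 7.272×10¹¹ / 2.530.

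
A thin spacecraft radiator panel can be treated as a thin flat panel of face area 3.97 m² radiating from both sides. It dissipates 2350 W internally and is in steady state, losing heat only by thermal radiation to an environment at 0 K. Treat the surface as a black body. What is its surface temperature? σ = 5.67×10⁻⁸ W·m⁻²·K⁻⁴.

Steady state: internal power = radiated power, P = εσA T⁴.
Radiating area A = 2·3.97 = 7.940 m².
T⁴ = P/(εσA) = 2350/(1.0·5.67×10⁻⁸·7.940) = 5.220×10⁹ K⁴.
T = (5.220×10⁹)^(1/4).

T ≈ 269 K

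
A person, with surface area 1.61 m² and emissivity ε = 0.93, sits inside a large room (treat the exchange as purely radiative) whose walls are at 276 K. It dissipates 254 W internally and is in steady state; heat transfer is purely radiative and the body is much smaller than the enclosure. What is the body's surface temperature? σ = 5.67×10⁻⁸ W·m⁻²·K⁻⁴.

For a small grey body in a large enclosure, net radiated power = εσA(T⁴ − T_w⁴).
Steady state: P = εσA(T⁴ − T_w⁴) with A = 1.61 m².
T⁴ = P/(εσA) + T_w⁴ = 254/(0.93·5.67×10⁻⁸·1.610) + (276)⁴
    = 2.992×10⁹ + 5.803×10⁹ = 8.795×10⁹ K⁴.

T ≈ 306 K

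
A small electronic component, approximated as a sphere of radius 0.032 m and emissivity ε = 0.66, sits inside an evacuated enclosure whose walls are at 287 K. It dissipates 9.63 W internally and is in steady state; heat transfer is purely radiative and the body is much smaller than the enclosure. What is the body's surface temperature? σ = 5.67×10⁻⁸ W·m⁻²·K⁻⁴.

T ≈ 405 K

For a small grey body in a large enclosure, net radiated power = εσA(T⁴ − T_w⁴).
Steady state: P = εσA(T⁴ − T_w⁴) with A = 4πr² = 0.01287 m².
T⁴ = P/(εσA) + T_w⁴ = 9.63/(0.66·5.67×10⁻⁸·0.01287) + (287)⁴
    = 2.000×10¹⁰ + 6.785×10⁹ = 2.678×10¹⁰ K⁴.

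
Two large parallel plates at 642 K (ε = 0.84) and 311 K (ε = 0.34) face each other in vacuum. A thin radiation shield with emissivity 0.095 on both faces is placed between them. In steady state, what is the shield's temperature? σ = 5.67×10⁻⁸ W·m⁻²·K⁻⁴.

In steady state the net flux on the hot side equals that on the cold side.
σ(T₁⁴−T_s⁴)/D₁ = σ(T_s⁴−T₂⁴)/D₂, with D₁ = 1/ε₁+1/ε_s−1 = 10.72, D₂ = 1/ε_s+1/ε₂−1 = 12.47.
Solve for T_s⁴: T_s⁴ = (D₂·T₁⁴ + D₁·T₂⁴)/(D₁+D₂) = 9.568×10¹⁰ K⁴.

T_s ≈ 556 K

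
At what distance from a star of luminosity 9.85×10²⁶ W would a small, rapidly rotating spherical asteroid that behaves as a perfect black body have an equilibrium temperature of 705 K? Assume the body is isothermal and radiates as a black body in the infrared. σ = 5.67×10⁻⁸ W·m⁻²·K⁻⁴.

For an isothermal black-emitting sphere, (1−a)S·πr² = σ·4πr²·T⁴ ⇒ S = 4σT⁴/(1−a).
S = 4·5.67×10⁻⁸·(705)⁴/1.00 = 56030 W/m².
Flux falls as S = L/(4πd²), so d = √(L/(4πS)) = √(9.85×10²⁶/(4π·56030)).

d ≈ 3.74×10¹⁰ m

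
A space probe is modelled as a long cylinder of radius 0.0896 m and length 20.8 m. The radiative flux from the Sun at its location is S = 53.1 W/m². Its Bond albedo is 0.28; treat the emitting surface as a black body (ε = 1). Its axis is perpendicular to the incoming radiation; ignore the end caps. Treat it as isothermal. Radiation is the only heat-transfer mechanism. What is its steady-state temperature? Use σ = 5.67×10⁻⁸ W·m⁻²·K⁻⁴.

At equilibrium, absorbed power = emitted power.
Absorbing cross-section = 2rL = 3.727 m²; emitting surface = 2πrL = 11.71 m² (ratio π).
(1−a)S·A_cross = εσ·A_surf·T⁴  ⇒  T⁴ = (1−a)S/(πσ).
T⁴ = 0.720·53.1/(π·5.67×10⁻⁸) = 2.146×10⁸ K⁴.
T = (2.146×10⁸)^(1/4).

T ≈ 121 K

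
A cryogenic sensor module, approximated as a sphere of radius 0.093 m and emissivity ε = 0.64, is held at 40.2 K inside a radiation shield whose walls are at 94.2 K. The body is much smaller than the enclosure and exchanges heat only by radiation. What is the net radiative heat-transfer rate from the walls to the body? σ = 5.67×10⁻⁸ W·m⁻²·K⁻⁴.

P_net ≈ 0.300 W

For a small grey body in a large enclosure: P_net = εσA(T_body⁴ − T_wall⁴).
A = 4πr² = 0.1087 m²; T_body⁴ − T_wall⁴ = 2.612×10⁶ − 7.874×10⁷ = -7.613×10⁷ K⁴.
|P_net| = 0.64·5.67×10⁻⁸·0.1087·7.613×10⁷.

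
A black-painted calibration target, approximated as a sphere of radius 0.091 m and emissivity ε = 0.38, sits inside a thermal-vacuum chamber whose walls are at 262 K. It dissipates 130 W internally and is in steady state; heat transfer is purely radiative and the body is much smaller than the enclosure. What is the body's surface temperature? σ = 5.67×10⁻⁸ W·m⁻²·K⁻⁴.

T ≈ 500 K

For a small grey body in a large enclosure, net radiated power = εσA(T⁴ − T_w⁴).
Steady state: P = εσA(T⁴ − T_w⁴) with A = 4πr² = 0.1041 m².
T⁴ = P/(εσA) + T_w⁴ = 130/(0.38·5.67×10⁻⁸·0.1041) + (262)⁴
    = 5.798×10¹⁰ + 4.712×10⁹ = 6.269×10¹⁰ K⁴.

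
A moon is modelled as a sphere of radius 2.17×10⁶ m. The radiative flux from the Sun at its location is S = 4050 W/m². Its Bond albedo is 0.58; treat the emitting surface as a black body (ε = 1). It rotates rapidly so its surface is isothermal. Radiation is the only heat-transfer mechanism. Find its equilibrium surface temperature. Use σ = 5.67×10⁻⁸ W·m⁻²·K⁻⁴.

At equilibrium, absorbed power = emitted power.
Absorbing cross-section = πr² = 1.479×10¹³ m²; emitting surface = 4πr² = 5.917×10¹³ m² (ratio 4).
(1−a)S·A_cross = εσ·A_surf·T⁴  ⇒  T⁴ = (1−a)S/(4σ).
T⁴ = 0.420·4050/(4·5.67×10⁻⁸) = 7.500×10⁹ K⁴.
T = (7.500×10⁹)^(1/4).

T ≈ 294 K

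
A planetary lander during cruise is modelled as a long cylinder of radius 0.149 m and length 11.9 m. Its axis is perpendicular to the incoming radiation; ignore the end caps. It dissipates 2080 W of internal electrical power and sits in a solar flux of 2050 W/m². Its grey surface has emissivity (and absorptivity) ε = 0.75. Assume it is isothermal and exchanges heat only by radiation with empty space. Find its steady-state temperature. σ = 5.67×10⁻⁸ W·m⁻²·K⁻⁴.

T ≈ 355 K

At steady state, absorbed solar power + internal power = radiated power.
Absorbed: α·S·A_cross = 0.75·2050·3.546 = 5452 W (cross-section 2rL).
Total input = 5452 + 2080 = 7532 W.
Radiated: εσ·A_surf·T⁴ with A_surf = 2πrL = 11.14 m².
T⁴ = 7532/(0.75·5.67×10⁻⁸·11.14) = 1.590×10¹⁰ K⁴.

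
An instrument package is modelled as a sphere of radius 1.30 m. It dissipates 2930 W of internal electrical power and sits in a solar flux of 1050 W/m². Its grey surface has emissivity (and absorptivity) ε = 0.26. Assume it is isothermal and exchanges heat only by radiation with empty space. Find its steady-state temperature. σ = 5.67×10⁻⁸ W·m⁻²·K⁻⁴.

At steady state, absorbed solar power + internal power = radiated power.
Absorbed: α·S·A_cross = 0.26·1050·5.309 = 1449 W (cross-section πr²).
Total input = 1449 + 2930 = 4379 W.
Radiated: εσ·A_surf·T⁴ with A_surf = 4πr² = 21.24 m².
T⁴ = 4379/(0.26·5.67×10⁻⁸·21.24) = 1.399×10¹⁰ K⁴.

T ≈ 344 K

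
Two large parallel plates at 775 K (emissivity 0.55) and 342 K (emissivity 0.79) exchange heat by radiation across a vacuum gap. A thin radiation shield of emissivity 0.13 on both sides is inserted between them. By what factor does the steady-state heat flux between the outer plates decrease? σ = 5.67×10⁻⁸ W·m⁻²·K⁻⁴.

Without shield: q₀ = σΔ(T⁴)/(1/ε₁+1/ε₂−1) with denominator 2.084.
With shield the two gaps are in series; the resistances add: (1/ε₁+1/ε_s−1)+(1/ε_s+1/ε₂−1) = 8.510+7.958 = 16.47.
Heat-flux ratio q₀/q = 16.47/2.084.

factor ≈ 7.90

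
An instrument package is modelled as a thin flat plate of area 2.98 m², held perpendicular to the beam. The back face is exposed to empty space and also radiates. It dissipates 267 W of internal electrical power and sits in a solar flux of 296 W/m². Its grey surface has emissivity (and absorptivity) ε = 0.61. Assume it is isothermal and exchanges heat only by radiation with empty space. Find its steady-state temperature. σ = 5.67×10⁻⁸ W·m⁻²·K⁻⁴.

At steady state, absorbed solar power + internal power = radiated power.
Absorbed: α·S·A_cross = 0.61·296·2.980 = 538.1 W (cross-section A).
Total input = 538.1 + 267 = 805.1 W.
Radiated: εσ·A_surf·T⁴ with A_surf = 2A = 5.960 m².
T⁴ = 805.1/(0.61·5.67×10⁻⁸·5.960) = 3.905×10⁹ K⁴.

T ≈ 250 K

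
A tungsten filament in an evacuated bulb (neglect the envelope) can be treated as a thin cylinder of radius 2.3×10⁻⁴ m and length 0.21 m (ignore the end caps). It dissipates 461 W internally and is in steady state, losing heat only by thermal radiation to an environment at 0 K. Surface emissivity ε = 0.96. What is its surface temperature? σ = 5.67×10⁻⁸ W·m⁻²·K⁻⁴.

Steady state: internal power = radiated power, P = εσA T⁴.
Radiating area A = 2πrL = 3.035×10⁻⁴ m².
T⁴ = P/(εσA) = 461/(0.96·5.67×10⁻⁸·3.035×10⁻⁴) = 2.791×10¹³ K⁴.
T = (2.791×10¹³)^(1/4).

T ≈ 2300 K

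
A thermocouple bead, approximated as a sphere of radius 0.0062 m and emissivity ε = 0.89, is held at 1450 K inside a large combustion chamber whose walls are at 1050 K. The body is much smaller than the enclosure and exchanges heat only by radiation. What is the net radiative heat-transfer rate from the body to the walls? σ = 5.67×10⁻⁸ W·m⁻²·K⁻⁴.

For a small grey body in a large enclosure: P_net = εσA(T_body⁴ − T_wall⁴).
A = 4πr² = 4.831×10⁻⁴ m²; T_body⁴ − T_wall⁴ = 4.421×10¹² − 1.216×10¹² = 3.205×10¹² K⁴.
|P_net| = 0.89·5.67×10⁻⁸·4.831×10⁻⁴·3.205×10¹².

P_net ≈ 78.1 W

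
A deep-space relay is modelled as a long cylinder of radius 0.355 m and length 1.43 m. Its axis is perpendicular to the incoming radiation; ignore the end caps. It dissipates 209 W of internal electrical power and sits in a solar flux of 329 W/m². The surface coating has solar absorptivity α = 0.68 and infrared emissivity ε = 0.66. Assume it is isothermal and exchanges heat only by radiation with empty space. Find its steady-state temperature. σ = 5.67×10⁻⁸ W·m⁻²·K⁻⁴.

T ≈ 246 K

At steady state, absorbed solar power + internal power = radiated power.
Absorbed: α·S·A_cross = 0.68·329·1.015 = 227.1 W (cross-section 2rL).
Total input = 227.1 + 209 = 436.1 W.
Radiated: εσ·A_surf·T⁴ with A_surf = 2πrL = 3.190 m².
T⁴ = 436.1/(0.66·5.67×10⁻⁸·3.190) = 3.654×10⁹ K⁴.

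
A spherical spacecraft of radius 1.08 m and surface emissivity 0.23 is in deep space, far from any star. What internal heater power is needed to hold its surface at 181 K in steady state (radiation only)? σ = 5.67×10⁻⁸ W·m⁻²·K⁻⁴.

P ≈ 205 W

P = εσ·4πr²·T⁴.
4πr² = 14.66 m²; T⁴ = 1.073×10⁹ K⁴.
P = 0.23·5.67×10⁻⁸·14.66·1.073×10⁹.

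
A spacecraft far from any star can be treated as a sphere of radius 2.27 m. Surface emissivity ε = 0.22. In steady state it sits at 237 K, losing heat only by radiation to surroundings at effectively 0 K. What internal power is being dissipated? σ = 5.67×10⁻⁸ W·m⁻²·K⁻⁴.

P ≈ 2550 W

Steady state: P = εσA T⁴.
A = 4πr² = 64.75 m²; T⁴ = (237)⁴ = 3.155×10⁹ K⁴.
P = 0.22 × 5.67×10⁻⁸ × 64.75 × 3.155×10⁹.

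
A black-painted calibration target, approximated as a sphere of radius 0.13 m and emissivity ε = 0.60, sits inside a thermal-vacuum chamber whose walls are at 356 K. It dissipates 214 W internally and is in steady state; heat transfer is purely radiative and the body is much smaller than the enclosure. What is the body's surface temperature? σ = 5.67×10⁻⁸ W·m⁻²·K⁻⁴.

T ≈ 462 K

For a small grey body in a large enclosure, net radiated power = εσA(T⁴ − T_w⁴).
Steady state: P = εσA(T⁴ − T_w⁴) with A = 4πr² = 0.2124 m².
T⁴ = P/(εσA) + T_w⁴ = 214/(0.60·5.67×10⁻⁸·0.2124) + (356)⁴
    = 2.962×10¹⁰ + 1.606×10¹⁰ = 4.568×10¹⁰ K⁴.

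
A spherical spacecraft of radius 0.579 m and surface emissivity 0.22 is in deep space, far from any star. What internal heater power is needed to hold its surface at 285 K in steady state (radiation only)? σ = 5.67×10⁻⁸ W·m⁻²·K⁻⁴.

P = εσ·4πr²·T⁴.
4πr² = 4.213 m²; T⁴ = 6.598×10⁹ K⁴.
P = 0.22·5.67×10⁻⁸·4.213·6.598×10⁹.

P ≈ 347 W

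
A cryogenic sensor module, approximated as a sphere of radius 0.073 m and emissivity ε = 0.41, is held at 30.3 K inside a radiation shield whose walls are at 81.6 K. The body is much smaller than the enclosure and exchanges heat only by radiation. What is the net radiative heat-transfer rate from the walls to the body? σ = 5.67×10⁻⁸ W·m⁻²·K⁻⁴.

For a small grey body in a large enclosure: P_net = εσA(T_body⁴ − T_wall⁴).
A = 4πr² = 0.06697 m²; T_body⁴ − T_wall⁴ = 8.429×10⁵ − 4.434×10⁷ = -4.349×10⁷ K⁴.
|P_net| = 0.41·5.67×10⁻⁸·0.06697·4.349×10⁷.

P_net ≈ 0.0677 W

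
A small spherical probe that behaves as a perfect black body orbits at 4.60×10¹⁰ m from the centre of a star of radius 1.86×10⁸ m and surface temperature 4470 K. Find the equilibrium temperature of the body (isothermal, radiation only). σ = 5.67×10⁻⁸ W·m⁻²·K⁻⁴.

The star's surface emits σT_*⁴; at distance d the flux is S = σT_*⁴(R_*/d)².
S = 5.67×10⁻⁸·(4470)⁴·(1.86×10⁸/4.60×10¹⁰)² = 370.1 W/m².
For an isothermal sphere T⁴ = (1−a)S/(4σ) = 1.632×10⁹ K⁴.

T ≈ 201 K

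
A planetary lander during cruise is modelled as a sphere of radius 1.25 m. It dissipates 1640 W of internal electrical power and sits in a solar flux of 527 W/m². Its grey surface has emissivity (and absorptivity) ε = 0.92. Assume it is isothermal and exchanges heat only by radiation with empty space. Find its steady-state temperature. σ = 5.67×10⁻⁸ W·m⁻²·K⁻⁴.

T ≈ 250 K

At steady state, absorbed solar power + internal power = radiated power.
Absorbed: α·S·A_cross = 0.92·527·4.909 = 2380 W (cross-section πr²).
Total input = 2380 + 1640 = 4020 W.
Radiated: εσ·A_surf·T⁴ with A_surf = 4πr² = 19.63 m².
T⁴ = 4020/(0.92·5.67×10⁻⁸·19.63) = 3.925×10⁹ K⁴.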